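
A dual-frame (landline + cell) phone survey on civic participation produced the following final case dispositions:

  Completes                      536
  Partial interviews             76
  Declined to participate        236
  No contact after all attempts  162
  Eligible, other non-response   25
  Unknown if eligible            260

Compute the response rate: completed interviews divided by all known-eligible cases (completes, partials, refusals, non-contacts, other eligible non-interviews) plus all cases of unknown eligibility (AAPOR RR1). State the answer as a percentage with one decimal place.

Numerator = 536
Denom = 536 + 76 + 236 + 162 + 25 + 260 = 1295
RR1 = 536 / 1295 = 0.4139

41.4%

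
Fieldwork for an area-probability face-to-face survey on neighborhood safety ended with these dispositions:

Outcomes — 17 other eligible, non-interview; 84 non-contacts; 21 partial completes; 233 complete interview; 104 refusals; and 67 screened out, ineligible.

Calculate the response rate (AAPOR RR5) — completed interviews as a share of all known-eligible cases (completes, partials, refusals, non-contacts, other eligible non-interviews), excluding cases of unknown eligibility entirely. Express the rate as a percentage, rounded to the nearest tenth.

Num = 233
Denominator = 233 + 21 + 104 + 84 + 17 = 459
RR5 = 233 / 459 = 0.5076

50.8%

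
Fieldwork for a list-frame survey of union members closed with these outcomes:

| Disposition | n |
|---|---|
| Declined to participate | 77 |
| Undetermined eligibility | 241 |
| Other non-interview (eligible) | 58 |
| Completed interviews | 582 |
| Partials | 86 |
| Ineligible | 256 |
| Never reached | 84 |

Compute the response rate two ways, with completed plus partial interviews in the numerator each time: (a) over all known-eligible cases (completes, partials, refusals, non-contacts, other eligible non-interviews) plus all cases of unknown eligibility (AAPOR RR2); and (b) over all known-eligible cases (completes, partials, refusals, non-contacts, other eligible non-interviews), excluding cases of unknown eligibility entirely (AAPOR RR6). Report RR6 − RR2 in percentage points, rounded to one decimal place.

16.1

Num → 582 + 86 = 668
Denominator → 582 + 86 + 77 + 84 + 58 + 241 = 1128
RR2 = 668 / 1128 = 0.5922
Denominator → 582 + 86 + 77 + 84 + 58 = 887
RR6 = 668 / 887 = 0.7531
Difference = 75.31 − 59.22 = 16.09 percentage points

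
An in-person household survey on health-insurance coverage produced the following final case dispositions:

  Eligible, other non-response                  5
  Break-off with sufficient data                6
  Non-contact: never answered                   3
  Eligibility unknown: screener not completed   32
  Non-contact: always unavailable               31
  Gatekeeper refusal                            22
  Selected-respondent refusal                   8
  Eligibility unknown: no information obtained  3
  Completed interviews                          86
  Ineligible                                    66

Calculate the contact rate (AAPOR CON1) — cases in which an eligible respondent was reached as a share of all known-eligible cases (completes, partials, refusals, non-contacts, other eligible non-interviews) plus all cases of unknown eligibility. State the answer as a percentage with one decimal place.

64.8%

Refusals = 22 + 8 = 30
Non-contacts = 3 + 31 = 34
Undetermined eligibility = 32 + 3 = 35
Numerator: 86 + 6 + 30 + 5 = 127
Denominator: 86 + 6 + 30 + 34 + 5 + 35 = 196
CON1 = 127 / 196 = 0.6480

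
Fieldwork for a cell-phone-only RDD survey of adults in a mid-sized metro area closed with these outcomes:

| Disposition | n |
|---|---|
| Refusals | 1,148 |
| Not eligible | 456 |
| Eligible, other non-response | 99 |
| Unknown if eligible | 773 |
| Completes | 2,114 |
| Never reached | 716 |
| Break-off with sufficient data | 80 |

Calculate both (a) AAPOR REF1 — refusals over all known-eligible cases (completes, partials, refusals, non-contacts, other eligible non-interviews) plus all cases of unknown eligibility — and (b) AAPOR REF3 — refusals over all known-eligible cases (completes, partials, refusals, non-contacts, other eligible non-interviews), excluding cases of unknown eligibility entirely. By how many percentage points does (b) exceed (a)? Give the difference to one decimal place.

4.3

Num = 1148
Denominator = 2114 + 80 + 1148 + 716 + 99 + 773 = 4930
REF1 = 1148 / 4930 = 0.2329
Denominator = 2114 + 80 + 1148 + 716 + 99 = 4157
REF3 = 1148 / 4157 = 0.2762
Difference = 27.62 − 23.29 = 4.33 percentage points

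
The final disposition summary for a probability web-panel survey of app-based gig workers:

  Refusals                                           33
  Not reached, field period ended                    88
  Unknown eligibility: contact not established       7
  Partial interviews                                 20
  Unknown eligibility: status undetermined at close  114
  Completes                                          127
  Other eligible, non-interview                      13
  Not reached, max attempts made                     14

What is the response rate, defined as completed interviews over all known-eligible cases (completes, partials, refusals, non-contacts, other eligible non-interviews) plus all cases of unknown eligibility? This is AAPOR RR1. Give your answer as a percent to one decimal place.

30.5%

Never reached = 88 + 14 = 102
Unknown eligibility = 7 + 114 = 121
Num = 127
Denom = 127 + 20 + 33 + 102 + 13 + 121 = 416
RR1 = 127 / 416 = 0.3053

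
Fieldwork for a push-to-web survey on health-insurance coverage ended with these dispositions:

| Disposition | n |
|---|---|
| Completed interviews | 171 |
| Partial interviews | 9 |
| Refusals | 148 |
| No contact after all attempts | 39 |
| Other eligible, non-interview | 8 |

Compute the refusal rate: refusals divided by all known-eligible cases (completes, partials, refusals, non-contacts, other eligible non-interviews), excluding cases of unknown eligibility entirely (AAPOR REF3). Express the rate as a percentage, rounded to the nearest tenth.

Numerator: 148
Denominator: 171 + 9 + 148 + 39 + 8 = 375
REF3 = 148 / 375 = 0.3947

39.5%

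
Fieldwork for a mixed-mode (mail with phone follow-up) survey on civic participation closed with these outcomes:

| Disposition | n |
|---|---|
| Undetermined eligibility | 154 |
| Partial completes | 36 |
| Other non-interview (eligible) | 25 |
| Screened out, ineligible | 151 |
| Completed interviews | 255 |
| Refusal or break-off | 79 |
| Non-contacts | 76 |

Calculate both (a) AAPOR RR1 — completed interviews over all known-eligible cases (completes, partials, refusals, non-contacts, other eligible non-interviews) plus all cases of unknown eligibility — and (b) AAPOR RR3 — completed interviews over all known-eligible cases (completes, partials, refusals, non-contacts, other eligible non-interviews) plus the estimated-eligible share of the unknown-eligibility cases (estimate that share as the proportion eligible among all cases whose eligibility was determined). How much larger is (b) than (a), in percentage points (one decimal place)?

2.6

Numerator → 255
Base → 255 + 36 + 79 + 76 + 25 + 154 = 625
RR1 = 255 / 625 = 0.4080
Known eligible → 255 + 36 + 79 + 76 + 25 = 471
e = 471 / (471 + 151) = 471 / 622 = 0.7572
e × U → 0.7572 × 154 = 116.61
Base → 471 + 116.61 = 587.61
RR3 = 255 / 587.61 = 0.4340
Difference = 43.40 − 40.80 = 2.60 percentage points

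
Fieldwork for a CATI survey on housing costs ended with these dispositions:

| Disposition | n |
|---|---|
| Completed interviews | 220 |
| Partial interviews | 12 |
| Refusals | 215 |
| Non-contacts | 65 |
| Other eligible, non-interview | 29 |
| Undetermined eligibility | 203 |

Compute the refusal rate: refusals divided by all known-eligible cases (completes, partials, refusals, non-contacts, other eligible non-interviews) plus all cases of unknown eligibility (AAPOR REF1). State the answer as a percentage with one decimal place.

28.9%

Numerator → 215
Base → 220 + 12 + 215 + 65 + 29 + 203 = 744
REF1 = 215 / 744 = 0.2890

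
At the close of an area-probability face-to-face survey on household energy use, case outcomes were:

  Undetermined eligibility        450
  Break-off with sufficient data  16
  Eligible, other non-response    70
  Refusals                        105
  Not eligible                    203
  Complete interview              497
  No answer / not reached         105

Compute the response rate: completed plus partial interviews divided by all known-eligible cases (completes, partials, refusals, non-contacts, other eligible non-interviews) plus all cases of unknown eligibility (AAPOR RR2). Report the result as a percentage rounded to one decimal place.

41.3%

Top → 497 + 16 = 513
Base → 497 + 16 + 105 + 105 + 70 + 450 = 1243
RR2 = 513 / 1243 = 0.4127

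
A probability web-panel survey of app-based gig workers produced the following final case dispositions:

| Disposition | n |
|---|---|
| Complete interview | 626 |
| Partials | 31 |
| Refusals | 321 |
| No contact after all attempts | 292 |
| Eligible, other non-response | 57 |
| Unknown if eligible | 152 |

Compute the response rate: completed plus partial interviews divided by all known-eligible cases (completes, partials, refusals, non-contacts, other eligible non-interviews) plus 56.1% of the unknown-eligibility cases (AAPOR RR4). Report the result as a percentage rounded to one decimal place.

46.5%

Numerator = 626 + 31 = 657
Eligible (known) = 626 + 31 + 321 + 292 + 57 = 1327
Eligible share of unknowns = 0.5610 × 152 = 85.27
Denom = 1327 + 85.27 = 1412.27
RR4 = 657 / 1412.27 = 0.4652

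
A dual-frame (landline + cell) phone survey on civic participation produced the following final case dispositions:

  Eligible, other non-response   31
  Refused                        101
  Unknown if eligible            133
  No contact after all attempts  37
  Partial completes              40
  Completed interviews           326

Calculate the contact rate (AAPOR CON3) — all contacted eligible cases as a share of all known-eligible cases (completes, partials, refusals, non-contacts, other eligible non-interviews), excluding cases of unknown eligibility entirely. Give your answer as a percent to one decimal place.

Numerator → 326 + 40 + 101 + 31 = 498
Base → 326 + 40 + 101 + 37 + 31 = 535
CON3 = 498 / 535 = 0.9308

93.1%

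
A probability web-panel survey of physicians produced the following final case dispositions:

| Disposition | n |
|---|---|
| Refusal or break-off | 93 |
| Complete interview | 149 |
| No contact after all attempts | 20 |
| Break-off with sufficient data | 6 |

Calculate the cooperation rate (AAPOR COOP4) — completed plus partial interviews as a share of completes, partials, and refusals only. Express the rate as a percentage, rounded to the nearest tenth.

62.5%

Numerator: 149 + 6 = 155
Denom: 149 + 6 + 93 = 248
COOP4 = 155 / 248 = 0.6250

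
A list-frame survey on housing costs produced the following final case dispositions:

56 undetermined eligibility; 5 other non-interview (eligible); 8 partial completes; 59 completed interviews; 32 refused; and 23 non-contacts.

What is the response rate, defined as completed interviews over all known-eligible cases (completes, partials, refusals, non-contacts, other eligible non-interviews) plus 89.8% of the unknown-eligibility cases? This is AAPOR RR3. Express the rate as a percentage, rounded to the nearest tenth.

33.3%

Num → 59
Determined eligible → 59 + 8 + 32 + 23 + 5 = 127
e × U → 0.8980 × 56 = 50.29
Base → 127 + 50.29 = 177.29
RR3 = 59 / 177.29 = 0.3328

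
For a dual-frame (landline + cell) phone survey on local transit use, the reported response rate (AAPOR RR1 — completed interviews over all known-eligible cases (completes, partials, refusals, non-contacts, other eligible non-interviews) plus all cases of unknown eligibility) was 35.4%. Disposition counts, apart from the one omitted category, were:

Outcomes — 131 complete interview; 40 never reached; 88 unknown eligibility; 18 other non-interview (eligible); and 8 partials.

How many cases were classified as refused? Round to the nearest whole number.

85

RR1 = 131 / D = 0.354
D = 131 / 0.354 = 370.1
Other denominator terms total 285
refused = 370.1 − 285 ≈ 85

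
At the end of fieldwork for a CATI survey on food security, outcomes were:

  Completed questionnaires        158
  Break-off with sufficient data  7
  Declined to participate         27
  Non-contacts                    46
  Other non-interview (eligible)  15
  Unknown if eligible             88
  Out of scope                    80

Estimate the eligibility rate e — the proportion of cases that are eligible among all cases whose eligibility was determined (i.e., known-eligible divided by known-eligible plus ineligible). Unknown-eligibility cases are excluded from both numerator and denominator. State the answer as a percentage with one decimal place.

Known eligible → 158 + 7 + 27 + 46 + 15 = 253
e = 253 / (253 + 80) = 253 / 333 = 0.7598

76.0%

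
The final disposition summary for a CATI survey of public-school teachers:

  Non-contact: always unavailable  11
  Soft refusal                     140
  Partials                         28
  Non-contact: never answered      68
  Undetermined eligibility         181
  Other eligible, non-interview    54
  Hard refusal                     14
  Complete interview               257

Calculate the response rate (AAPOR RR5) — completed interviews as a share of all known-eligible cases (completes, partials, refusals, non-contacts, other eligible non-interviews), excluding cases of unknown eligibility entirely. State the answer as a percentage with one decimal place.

Refusals = 14 + 140 = 154
Never reached = 68 + 11 = 79
Numerator = 257
Denominator = 257 + 28 + 154 + 79 + 54 = 572
RR5 = 257 / 572 = 0.4493

44.9%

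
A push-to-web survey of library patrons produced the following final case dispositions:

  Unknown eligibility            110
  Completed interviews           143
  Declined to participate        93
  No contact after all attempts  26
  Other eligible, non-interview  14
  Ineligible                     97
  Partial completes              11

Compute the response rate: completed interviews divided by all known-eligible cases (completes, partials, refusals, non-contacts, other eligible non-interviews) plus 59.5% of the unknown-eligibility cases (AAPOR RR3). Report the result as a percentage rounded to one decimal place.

40.6%

Num = 143
Known eligible = 143 + 11 + 93 + 26 + 14 = 287
e × U = 0.5950 × 110 = 65.45
Denominator = 287 + 65.45 = 352.45
RR3 = 143 / 352.45 = 0.4057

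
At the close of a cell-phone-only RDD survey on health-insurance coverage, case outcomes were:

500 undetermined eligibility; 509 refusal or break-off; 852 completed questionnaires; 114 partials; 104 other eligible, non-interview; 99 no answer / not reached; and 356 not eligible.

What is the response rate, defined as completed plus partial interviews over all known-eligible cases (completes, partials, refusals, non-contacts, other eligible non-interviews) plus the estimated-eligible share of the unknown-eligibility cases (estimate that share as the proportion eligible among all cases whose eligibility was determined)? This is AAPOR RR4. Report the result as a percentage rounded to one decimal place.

Num = 852 + 114 = 966
Eligible (known) = 852 + 114 + 509 + 99 + 104 = 1678
e = 1678 / (1678 + 356) = 1678 / 2034 = 0.8250
Estimated eligible among unknowns = 0.8250 × 500 = 412.50
Denominator = 1678 + 412.50 = 2090.50
RR4 = 966 / 2090.50 = 0.4621

46.2%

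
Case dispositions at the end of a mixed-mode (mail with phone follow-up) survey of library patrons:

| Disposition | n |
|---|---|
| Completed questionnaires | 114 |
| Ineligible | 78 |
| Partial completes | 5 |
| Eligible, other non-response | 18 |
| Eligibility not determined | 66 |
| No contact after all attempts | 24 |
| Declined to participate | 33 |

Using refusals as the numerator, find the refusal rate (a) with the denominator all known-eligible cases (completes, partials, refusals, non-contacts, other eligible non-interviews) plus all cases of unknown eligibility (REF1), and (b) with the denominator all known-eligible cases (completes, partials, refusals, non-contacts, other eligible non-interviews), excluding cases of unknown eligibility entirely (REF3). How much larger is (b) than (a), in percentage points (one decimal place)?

4.3

Num → 33
Denom → 114 + 5 + 33 + 24 + 18 + 66 = 260
REF1 = 33 / 260 = 0.1269
Denom → 114 + 5 + 33 + 24 + 18 = 194
REF3 = 33 / 194 = 0.1701
Difference = 17.01 − 12.69 = 4.32 percentage points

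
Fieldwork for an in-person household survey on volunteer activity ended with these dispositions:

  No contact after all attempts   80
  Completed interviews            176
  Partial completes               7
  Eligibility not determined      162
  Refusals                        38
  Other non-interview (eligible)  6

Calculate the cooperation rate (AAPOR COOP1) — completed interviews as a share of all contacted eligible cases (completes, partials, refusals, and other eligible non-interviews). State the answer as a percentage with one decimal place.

77.5%

Top: 176
Base: 176 + 7 + 38 + 6 = 227
COOP1 = 176 / 227 = 0.7753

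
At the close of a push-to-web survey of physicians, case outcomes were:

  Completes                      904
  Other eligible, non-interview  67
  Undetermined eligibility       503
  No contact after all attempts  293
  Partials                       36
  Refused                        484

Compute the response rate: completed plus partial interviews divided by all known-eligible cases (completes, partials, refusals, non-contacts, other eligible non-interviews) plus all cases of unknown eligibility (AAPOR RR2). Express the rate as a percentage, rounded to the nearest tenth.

41.1%

Numerator: 904 + 36 = 940
Denom: 904 + 36 + 484 + 293 + 67 + 503 = 2287
RR2 = 940 / 2287 = 0.4110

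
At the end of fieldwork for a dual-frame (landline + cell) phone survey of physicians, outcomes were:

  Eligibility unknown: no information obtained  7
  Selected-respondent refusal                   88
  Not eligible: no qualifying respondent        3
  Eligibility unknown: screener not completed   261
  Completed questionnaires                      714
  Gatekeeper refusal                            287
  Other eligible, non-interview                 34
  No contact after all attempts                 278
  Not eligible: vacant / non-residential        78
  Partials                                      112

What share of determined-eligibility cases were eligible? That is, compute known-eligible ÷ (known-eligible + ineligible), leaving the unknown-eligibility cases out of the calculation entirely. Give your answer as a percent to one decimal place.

94.9%

Refused = 287 + 88 = 375
Undetermined eligibility = 261 + 7 = 268
Out of scope = 3 + 78 = 81
Determined eligible → 714 + 112 + 375 + 278 + 34 = 1513
e = 1513 / (1513 + 81) = 1513 / 1594 = 0.9492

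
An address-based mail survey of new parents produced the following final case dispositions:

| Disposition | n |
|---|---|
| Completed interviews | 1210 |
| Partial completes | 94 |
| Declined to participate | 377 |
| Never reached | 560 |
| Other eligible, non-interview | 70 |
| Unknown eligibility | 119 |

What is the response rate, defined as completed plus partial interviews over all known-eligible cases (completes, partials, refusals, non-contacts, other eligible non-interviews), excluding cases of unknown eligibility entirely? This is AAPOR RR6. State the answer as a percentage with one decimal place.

Top = 1210 + 94 = 1304
Denom = 1210 + 94 + 377 + 560 + 70 = 2311
RR6 = 1304 / 2311 = 0.5643

56.4%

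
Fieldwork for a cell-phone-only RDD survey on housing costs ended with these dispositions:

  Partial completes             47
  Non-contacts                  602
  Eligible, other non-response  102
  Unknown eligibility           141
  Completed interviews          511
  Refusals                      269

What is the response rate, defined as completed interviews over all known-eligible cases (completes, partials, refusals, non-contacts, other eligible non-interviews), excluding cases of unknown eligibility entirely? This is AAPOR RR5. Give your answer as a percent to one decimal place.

33.4%

Numerator → 511
Denominator → 511 + 47 + 269 + 602 + 102 = 1531
RR5 = 511 / 1531 = 0.3338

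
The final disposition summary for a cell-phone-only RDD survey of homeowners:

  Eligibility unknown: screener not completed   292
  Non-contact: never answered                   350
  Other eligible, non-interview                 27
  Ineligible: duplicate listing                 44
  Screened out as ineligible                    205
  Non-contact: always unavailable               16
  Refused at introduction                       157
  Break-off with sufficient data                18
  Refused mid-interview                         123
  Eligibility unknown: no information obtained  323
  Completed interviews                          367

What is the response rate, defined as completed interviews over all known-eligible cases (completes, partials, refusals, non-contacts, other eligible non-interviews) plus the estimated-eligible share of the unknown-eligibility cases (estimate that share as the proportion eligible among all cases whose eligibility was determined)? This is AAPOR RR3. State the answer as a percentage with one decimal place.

23.6%

Refusals = 157 + 123 = 280
No contact after all attempts = 350 + 16 = 366
Eligibility not determined = 292 + 323 = 615
Out of scope = 205 + 44 = 249
Top: 367
Determined eligible: 367 + 18 + 280 + 366 + 27 = 1058
e = 1058 / (1058 + 249) = 1058 / 1307 = 0.8095
Estimated eligible among unknowns: 0.8095 × 615 = 497.84
Base: 1058 + 497.84 = 1555.84
RR3 = 367 / 1555.84 = 0.2359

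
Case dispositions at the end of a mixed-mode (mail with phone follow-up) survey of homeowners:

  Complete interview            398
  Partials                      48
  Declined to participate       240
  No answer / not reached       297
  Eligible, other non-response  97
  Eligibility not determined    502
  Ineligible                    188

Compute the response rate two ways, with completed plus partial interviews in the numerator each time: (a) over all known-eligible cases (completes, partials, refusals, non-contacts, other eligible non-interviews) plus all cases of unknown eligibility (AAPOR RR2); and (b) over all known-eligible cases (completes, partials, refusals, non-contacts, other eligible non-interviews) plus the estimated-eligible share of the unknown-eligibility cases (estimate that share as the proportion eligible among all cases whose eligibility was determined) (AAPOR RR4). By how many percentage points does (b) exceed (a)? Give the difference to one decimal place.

1.4

Num → 398 + 48 = 446
Denom → 398 + 48 + 240 + 297 + 97 + 502 = 1582
RR2 = 446 / 1582 = 0.2819
Known eligible → 398 + 48 + 240 + 297 + 97 = 1080
e = 1080 / (1080 + 188) = 1080 / 1268 = 0.8517
Eligible share of unknowns → 0.8517 × 502 = 427.55
Denom → 1080 + 427.55 = 1507.55
RR4 = 446 / 1507.55 = 0.2958
Difference = 29.58 − 28.19 = 1.39 percentage points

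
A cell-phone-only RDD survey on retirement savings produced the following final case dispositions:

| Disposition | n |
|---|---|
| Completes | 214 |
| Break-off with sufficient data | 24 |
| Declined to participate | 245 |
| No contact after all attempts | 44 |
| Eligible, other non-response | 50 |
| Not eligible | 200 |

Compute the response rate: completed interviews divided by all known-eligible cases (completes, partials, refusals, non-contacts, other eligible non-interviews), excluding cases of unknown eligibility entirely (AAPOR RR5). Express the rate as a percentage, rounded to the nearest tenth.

37.1%

Num → 214
Denominator → 214 + 24 + 245 + 44 + 50 = 577
RR5 = 214 / 577 = 0.3709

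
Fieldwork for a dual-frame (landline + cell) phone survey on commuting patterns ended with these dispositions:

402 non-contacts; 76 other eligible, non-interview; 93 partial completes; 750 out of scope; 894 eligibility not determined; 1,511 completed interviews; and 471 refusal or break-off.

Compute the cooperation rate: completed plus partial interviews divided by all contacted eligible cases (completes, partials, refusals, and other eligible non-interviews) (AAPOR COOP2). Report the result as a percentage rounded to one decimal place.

Top: 1511 + 93 = 1604
Denominator: 1511 + 93 + 471 + 76 = 2151
COOP2 = 1604 / 2151 = 0.7457

74.6%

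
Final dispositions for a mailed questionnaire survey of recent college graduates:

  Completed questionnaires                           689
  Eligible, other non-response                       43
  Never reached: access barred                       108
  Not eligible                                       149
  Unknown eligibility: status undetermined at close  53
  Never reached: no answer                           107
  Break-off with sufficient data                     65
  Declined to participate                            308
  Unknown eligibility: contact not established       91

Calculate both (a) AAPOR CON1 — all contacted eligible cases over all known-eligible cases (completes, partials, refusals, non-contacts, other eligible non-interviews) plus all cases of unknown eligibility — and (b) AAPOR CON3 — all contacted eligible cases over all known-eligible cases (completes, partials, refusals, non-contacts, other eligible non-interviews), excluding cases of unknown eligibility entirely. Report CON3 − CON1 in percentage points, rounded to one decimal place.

No answer / not reached = 107 + 108 = 215
Undetermined eligibility = 91 + 53 = 144
Num → 689 + 65 + 308 + 43 = 1105
Denominator → 689 + 65 + 308 + 215 + 43 + 144 = 1464
CON1 = 1105 / 1464 = 0.7548
Denominator → 689 + 65 + 308 + 215 + 43 = 1320
CON3 = 1105 / 1320 = 0.8371
Difference = 83.71 − 75.48 = 8.23 percentage points

8.2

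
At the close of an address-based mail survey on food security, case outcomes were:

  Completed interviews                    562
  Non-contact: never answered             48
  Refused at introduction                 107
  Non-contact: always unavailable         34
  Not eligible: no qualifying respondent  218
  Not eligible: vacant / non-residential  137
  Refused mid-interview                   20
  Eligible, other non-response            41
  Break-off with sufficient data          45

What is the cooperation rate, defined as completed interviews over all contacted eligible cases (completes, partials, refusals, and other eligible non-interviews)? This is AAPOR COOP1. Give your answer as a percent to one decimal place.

Refusal or break-off = 107 + 20 = 127
Never reached = 48 + 34 = 82
Ineligible = 218 + 137 = 355
Numerator → 562
Denom → 562 + 45 + 127 + 41 = 775
COOP1 = 562 / 775 = 0.7252

72.5%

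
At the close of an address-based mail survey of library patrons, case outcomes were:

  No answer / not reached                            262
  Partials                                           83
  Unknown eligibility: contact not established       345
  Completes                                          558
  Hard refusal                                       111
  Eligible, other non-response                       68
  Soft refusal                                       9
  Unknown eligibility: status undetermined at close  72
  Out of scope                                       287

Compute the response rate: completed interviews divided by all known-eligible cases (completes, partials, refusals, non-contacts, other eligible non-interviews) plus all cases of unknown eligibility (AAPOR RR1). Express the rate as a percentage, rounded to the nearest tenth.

37.0%

Refusals = 111 + 9 = 120
Eligibility not determined = 345 + 72 = 417
Num → 558
Denominator → 558 + 83 + 120 + 262 + 68 + 417 = 1508
RR1 = 558 / 1508 = 0.3700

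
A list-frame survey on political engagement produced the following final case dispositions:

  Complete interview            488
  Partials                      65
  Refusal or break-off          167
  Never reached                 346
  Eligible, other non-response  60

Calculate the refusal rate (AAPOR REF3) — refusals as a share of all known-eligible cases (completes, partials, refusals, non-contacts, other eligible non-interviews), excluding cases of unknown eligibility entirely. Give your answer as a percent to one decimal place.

14.8%

Numerator = 167
Base = 488 + 65 + 167 + 346 + 60 = 1126
REF3 = 167 / 1126 = 0.1483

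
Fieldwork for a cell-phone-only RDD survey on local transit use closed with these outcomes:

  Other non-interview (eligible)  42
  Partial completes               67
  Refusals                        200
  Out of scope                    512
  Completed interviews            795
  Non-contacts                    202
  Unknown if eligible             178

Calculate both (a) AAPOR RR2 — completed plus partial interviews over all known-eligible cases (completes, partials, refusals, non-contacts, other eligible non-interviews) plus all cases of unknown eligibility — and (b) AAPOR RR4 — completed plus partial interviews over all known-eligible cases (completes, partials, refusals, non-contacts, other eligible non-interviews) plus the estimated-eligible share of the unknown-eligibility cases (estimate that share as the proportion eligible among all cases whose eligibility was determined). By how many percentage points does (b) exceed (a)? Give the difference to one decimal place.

Numerator → 795 + 67 = 862
Denom → 795 + 67 + 200 + 202 + 42 + 178 = 1484
RR2 = 862 / 1484 = 0.5809
Eligible (known) → 795 + 67 + 200 + 202 + 42 = 1306
e = 1306 / (1306 + 512) = 1306 / 1818 = 0.7184
Eligible share of unknowns → 0.7184 × 178 = 127.88
Denom → 1306 + 127.88 = 1433.88
RR4 = 862 / 1433.88 = 0.6012
Difference = 60.12 − 58.09 = 2.03 percentage points

2.0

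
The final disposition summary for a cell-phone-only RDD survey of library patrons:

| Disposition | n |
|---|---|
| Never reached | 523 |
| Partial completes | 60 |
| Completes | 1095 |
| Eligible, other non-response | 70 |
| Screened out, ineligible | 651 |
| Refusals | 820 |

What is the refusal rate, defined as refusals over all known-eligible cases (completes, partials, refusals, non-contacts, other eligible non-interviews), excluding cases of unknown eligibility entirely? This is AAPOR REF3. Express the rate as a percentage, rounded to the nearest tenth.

31.9%

Top → 820
Denom → 1095 + 60 + 820 + 523 + 70 = 2568
REF3 = 820 / 2568 = 0.3193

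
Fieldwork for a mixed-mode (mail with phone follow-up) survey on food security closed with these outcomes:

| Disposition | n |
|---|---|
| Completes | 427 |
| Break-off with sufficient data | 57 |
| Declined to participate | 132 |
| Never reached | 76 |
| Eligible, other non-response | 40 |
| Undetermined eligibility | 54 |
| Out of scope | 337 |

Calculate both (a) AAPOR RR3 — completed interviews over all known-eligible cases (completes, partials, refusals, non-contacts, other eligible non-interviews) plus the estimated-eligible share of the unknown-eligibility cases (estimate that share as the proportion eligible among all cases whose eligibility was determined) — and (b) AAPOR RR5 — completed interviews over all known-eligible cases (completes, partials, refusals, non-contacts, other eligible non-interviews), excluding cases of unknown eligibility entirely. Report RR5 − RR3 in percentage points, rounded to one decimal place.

2.8

Top → 427
Eligible (known) → 427 + 57 + 132 + 76 + 40 = 732
e = 732 / (732 + 337) = 732 / 1069 = 0.6848
Estimated eligible among unknowns → 0.6848 × 54 = 36.98
Denom → 732 + 36.98 = 768.98
RR3 = 427 / 768.98 = 0.5553
Denom → 427 + 57 + 132 + 76 + 40 = 732
RR5 = 427 / 732 = 0.5833
Difference = 58.33 − 55.53 = 2.80 percentage points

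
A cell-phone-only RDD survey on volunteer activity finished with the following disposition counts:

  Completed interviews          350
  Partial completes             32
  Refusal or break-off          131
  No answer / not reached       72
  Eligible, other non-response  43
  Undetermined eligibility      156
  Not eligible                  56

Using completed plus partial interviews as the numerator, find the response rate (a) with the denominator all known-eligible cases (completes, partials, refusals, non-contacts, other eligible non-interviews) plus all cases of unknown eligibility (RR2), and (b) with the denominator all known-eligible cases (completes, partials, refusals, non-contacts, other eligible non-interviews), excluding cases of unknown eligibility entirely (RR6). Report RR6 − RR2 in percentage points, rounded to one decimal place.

12.1

Num → 350 + 32 = 382
Denom → 350 + 32 + 131 + 72 + 43 + 156 = 784
RR2 = 382 / 784 = 0.4872
Denom → 350 + 32 + 131 + 72 + 43 = 628
RR6 = 382 / 628 = 0.6083
Difference = 60.83 − 48.72 = 12.11 percentage points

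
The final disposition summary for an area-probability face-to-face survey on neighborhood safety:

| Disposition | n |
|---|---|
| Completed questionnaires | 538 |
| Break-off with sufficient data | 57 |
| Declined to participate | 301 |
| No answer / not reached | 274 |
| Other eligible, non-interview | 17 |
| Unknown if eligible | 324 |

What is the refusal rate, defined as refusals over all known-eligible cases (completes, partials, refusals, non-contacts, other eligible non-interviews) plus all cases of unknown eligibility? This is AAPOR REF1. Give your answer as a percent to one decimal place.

Numerator = 301
Base = 538 + 57 + 301 + 274 + 17 + 324 = 1511
REF1 = 301 / 1511 = 0.1992

19.9%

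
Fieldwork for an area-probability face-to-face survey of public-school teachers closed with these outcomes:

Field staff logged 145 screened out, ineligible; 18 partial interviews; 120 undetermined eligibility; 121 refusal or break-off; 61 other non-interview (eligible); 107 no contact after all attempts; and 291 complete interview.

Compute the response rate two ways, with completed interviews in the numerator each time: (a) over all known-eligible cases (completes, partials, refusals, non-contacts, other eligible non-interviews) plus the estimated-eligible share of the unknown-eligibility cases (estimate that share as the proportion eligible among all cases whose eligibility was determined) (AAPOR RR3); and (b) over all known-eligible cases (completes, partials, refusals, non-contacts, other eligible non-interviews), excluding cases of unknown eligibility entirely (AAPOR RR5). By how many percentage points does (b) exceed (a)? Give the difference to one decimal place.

6.8

Num → 291
Eligible (known) → 291 + 18 + 121 + 107 + 61 = 598
e = 598 / (598 + 145) = 598 / 743 = 0.8048
e × U → 0.8048 × 120 = 96.58
Base → 598 + 96.58 = 694.58
RR3 = 291 / 694.58 = 0.4190
Base → 291 + 18 + 121 + 107 + 61 = 598
RR5 = 291 / 598 = 0.4866
Difference = 48.66 − 41.90 = 6.76 percentage points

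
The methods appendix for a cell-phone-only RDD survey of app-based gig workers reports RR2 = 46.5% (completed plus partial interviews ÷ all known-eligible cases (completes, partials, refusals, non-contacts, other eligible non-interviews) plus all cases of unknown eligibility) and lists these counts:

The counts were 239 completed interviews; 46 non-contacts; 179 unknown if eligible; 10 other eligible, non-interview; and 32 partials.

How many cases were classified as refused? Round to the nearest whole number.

Numerator → 239 + 32 = 271
RR2 = 271 / D = 0.465
D = 271 / 0.465 = 582.8
Remaining denominator categories sum to 506
refused = 582.8 − 506 ≈ 77

77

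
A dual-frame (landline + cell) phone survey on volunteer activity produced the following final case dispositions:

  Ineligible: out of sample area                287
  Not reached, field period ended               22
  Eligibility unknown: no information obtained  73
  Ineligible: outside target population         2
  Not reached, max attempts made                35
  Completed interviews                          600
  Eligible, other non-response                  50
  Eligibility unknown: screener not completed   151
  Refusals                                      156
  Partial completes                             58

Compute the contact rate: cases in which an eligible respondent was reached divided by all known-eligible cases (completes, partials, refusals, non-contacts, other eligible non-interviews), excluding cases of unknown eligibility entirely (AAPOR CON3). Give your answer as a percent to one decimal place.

93.8%

No contact after all attempts = 22 + 35 = 57
Unknown eligibility = 151 + 73 = 224
Ineligible = 2 + 287 = 289
Top = 600 + 58 + 156 + 50 = 864
Denominator = 600 + 58 + 156 + 57 + 50 = 921
CON3 = 864 / 921 = 0.9381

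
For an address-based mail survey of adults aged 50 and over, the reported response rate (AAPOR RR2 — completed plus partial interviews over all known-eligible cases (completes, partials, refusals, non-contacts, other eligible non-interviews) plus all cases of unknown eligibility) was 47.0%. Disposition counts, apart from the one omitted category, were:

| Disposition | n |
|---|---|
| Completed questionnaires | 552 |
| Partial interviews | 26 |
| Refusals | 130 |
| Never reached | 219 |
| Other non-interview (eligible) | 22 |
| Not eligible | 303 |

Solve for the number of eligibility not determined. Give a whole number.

Num = 552 + 26 = 578
RR2 = 578 / D = 0.470
D = 578 / 0.470 = 1229.8
Rest of base = 949
eligibility not determined = 1229.8 − 949 ≈ 281

281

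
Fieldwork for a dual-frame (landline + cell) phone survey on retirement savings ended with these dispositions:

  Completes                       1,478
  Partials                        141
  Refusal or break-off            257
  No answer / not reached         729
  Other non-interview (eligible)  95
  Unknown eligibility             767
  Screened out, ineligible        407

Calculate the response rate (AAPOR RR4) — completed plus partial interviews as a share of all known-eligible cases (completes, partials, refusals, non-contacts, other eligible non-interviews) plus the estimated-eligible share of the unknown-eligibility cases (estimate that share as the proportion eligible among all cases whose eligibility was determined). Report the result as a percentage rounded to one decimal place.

Num = 1478 + 141 = 1619
Eligible (known) = 1478 + 141 + 257 + 729 + 95 = 2700
e = 2700 / (2700 + 407) = 2700 / 3107 = 0.8690
Eligible share of unknowns = 0.8690 × 767 = 666.52
Base = 2700 + 666.52 = 3366.52
RR4 = 1619 / 3366.52 = 0.4809

48.1%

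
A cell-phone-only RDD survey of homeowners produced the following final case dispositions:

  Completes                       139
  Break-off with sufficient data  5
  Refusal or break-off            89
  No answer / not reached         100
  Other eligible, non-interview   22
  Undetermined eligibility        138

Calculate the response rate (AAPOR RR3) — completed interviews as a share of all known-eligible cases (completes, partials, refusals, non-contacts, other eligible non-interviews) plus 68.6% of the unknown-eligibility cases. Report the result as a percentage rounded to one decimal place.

30.9%

Numerator: 139
Determined eligible: 139 + 5 + 89 + 100 + 22 = 355
Eligible share of unknowns: 0.6860 × 138 = 94.67
Denominator: 355 + 94.67 = 449.67
RR3 = 139 / 449.67 = 0.3091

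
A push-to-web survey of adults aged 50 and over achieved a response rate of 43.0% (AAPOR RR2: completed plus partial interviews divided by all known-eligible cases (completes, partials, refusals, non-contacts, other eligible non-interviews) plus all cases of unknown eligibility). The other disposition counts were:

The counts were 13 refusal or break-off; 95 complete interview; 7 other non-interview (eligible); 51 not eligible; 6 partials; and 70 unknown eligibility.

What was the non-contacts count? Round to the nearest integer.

44

Num: 95 + 6 = 101
RR2 = 101 / D = 0.430
D = 101 / 0.430 = 234.9
Rest of base = 191
non-contacts = 234.9 − 191 ≈ 44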